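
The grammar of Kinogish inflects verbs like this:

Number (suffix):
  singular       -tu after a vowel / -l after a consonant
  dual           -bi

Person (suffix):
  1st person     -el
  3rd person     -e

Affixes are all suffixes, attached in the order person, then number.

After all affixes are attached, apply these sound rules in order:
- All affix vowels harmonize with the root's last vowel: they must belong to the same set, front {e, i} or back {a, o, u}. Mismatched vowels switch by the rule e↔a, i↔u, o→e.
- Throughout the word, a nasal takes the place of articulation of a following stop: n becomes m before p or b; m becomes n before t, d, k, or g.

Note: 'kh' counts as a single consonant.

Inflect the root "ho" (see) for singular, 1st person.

Attach person 1st person -el → hoel.
Attach number singular -l (after consonant 'l') → hoell.
Apply vowel harmony: hoell → hoall.
Nasal assimilation: no change.

hoall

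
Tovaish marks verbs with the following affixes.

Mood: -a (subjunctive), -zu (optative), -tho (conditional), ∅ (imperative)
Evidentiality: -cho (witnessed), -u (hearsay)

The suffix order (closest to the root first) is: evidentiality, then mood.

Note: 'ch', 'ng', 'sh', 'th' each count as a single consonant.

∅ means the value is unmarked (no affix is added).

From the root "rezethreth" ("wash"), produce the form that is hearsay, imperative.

Attach evidentiality hearsay -u → rezethrethu.
mood = imperative: zero marking, form stays rezethrethu.

rezethrethu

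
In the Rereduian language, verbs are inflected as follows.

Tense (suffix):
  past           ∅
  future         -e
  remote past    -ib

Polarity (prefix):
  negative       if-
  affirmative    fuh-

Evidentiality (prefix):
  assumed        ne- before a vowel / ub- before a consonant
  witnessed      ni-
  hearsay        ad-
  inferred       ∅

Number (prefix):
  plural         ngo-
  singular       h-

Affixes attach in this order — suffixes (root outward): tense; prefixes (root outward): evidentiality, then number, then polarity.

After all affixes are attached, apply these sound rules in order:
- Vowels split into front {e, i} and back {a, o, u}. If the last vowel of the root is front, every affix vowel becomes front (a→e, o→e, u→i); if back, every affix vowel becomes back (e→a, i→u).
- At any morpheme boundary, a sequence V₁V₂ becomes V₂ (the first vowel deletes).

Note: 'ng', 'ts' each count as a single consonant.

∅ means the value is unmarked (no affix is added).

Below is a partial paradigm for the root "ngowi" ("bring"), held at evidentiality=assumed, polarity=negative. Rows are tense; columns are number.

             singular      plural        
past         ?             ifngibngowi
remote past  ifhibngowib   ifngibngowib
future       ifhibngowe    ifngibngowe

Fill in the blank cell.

tense = past: zero marking, form stays ngowi.
Attach evidentiality assumed ub- (before consonant 'ng') → ubngowi.
Attach number singular h- → hubngowi.
Attach polarity negative if- → ifhubngowi.
Apply vowel harmony: ifhubngowi → ifhibngowi.
Vowel deletion: no change.

ifhibngowi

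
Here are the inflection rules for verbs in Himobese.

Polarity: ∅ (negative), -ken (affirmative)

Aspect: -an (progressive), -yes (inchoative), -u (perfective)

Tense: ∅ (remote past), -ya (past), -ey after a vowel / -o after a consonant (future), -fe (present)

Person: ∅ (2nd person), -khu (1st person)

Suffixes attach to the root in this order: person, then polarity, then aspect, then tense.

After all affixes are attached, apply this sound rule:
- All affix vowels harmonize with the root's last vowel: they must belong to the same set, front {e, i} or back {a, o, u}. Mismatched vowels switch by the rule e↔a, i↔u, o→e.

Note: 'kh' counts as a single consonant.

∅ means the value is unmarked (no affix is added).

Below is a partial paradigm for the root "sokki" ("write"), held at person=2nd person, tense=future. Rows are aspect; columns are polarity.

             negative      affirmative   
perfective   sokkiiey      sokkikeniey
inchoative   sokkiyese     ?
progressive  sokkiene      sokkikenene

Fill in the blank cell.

sokkikenyese

person = 2nd person: zero marking, form stays sokki.
Attach polarity affirmative -ken → sokkiken.
Attach aspect inchoative -yes → sokkikenyes.
Attach tense future -o (after consonant 's') → sokkikenyeso.
Apply vowel harmony: sokkikenyeso → sokkikenyese.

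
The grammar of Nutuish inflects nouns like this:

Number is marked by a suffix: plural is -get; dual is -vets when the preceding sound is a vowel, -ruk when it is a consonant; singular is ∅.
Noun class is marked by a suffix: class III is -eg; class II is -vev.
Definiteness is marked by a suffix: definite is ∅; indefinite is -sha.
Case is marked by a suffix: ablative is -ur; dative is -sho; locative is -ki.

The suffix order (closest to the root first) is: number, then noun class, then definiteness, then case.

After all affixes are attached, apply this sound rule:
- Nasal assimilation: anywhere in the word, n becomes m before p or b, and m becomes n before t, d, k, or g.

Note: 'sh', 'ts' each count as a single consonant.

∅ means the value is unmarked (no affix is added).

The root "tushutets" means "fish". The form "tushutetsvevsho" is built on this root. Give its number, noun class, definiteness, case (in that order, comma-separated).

singular, class II, definite, dative

Segment: tushutets-vev-sho.
number: ∅ → singular.
noun class: -vev → class II.
definiteness: ∅ → definite.
case: -sho → dative.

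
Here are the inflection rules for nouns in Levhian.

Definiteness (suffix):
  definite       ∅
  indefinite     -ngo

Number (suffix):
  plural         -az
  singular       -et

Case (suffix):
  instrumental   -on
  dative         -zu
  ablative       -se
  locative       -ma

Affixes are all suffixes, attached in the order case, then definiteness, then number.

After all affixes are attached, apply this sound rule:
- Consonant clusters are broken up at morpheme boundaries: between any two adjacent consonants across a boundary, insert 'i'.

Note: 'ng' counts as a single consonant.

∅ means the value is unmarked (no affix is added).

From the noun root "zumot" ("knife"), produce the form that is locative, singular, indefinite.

Attach case locative -ma → zumotma.
Attach definiteness indefinite -ngo → zumotmango.
Attach number singular -et → zumotmangoet.
Apply epenthesis: zumotmangoet → zumotimangoet.

zumotimangoet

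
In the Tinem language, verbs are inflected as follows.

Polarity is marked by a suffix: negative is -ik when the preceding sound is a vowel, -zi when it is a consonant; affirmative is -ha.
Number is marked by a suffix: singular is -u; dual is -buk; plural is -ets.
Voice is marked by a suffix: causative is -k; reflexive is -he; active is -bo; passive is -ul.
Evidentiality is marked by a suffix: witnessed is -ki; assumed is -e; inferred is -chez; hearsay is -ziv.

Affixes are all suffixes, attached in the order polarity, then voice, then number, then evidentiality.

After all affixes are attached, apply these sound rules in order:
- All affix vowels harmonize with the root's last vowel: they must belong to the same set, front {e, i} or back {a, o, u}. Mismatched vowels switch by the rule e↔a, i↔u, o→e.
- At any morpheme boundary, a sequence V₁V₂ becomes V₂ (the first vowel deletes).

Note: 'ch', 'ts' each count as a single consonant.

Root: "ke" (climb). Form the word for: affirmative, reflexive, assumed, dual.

Attach polarity affirmative -ha → keha.
Attach voice reflexive -he → kehahe.
Attach number dual -buk → kehahebuk.
Attach evidentiality assumed -e → kehahebuke.
Apply vowel harmony: kehahebuke → kehehebike.
Vowel deletion: no change.

kehehebike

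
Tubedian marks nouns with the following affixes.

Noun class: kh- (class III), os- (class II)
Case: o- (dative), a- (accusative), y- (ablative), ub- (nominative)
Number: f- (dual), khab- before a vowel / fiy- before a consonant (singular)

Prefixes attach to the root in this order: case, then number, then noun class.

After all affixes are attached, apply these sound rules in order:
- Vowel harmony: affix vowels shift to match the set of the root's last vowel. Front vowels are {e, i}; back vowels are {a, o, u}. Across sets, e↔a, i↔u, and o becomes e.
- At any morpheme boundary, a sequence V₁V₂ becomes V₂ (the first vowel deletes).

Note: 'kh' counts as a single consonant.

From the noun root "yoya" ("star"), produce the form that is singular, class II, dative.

Attach case dative o- → oyoya.
Attach number singular khab- (before vowel 'o') → khaboyoya.
Attach noun class class II os- → oskhaboyoya.
Vowel harmony: no change.
Vowel deletion: no change.

oskhaboyoya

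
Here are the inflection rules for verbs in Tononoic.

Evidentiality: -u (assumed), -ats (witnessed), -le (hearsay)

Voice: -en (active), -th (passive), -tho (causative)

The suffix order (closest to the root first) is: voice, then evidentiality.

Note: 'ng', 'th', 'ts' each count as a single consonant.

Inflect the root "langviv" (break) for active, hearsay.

Attach voice active -en → langviven.
Attach evidentiality hearsay -le → langvivenle.

langvivenle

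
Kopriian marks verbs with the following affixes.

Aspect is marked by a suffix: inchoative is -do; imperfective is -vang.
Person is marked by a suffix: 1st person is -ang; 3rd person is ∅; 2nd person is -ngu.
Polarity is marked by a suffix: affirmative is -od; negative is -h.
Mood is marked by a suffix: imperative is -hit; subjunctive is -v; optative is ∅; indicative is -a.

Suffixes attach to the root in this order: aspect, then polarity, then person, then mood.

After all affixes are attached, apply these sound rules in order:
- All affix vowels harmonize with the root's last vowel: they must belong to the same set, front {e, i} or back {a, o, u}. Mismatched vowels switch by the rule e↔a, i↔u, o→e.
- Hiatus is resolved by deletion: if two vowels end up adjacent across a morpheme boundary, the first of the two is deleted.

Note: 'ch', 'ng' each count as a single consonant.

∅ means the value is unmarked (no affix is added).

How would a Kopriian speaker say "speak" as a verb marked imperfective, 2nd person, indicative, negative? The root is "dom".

Attach aspect imperfective -vang → domvang.
Attach polarity negative -h → domvangh.
Attach person 2nd person -ngu → domvanghngu.
Attach mood indicative -a → domvanghngua.
Vowel harmony: no change.
Apply vowel deletion: domvanghngua → domvanghnga.

domvanghnga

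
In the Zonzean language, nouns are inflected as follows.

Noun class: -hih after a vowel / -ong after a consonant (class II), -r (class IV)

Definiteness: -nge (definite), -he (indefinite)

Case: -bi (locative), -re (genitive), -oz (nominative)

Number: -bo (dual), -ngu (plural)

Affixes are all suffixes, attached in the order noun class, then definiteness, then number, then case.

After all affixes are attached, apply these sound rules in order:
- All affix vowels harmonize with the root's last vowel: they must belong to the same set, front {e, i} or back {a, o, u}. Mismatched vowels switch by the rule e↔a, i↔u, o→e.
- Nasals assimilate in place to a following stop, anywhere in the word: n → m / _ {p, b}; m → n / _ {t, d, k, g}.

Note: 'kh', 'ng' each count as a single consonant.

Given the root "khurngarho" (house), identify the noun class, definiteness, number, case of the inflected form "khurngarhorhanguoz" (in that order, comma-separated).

class IV, indefinite, plural, nominative

Segment: khurngarho-r-he-ngu-oz.
noun class: -r → class IV.
definiteness: -he → indefinite.
number: -ngu → plural.
case: -oz → nominative.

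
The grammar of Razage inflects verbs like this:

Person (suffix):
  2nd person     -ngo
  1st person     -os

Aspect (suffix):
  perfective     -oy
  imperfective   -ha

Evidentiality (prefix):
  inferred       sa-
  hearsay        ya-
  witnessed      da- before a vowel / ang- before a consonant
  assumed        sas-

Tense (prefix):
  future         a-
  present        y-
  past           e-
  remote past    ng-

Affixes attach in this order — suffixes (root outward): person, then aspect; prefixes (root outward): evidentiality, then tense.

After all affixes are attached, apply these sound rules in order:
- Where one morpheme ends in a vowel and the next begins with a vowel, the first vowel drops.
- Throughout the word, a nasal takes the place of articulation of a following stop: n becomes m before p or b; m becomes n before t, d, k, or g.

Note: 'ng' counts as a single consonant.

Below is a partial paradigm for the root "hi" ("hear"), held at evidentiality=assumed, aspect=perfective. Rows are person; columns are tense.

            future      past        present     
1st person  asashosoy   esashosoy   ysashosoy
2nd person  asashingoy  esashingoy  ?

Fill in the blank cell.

Attach evidentiality assumed sas- → sashi.
Attach person 2nd person -ngo → sashingo.
Attach aspect perfective -oy → sashingooy.
Attach tense present y- → ysashingooy.
Apply vowel deletion: ysashingooy → ysashingoy.
Nasal assimilation: no change.

ysashingoy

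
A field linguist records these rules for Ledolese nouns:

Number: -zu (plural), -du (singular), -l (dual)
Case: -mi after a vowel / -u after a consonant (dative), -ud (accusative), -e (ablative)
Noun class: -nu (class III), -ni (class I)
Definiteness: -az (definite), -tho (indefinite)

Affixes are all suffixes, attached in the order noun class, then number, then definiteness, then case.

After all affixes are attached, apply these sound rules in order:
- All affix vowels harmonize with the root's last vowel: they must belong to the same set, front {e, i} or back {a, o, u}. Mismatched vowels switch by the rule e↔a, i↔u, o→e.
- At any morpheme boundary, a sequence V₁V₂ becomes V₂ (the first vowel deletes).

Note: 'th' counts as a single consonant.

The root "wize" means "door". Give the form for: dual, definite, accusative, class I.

Attach noun class class I -ni → wizeni.
Attach number dual -l → wizenil.
Attach definiteness definite -az → wizenilaz.
Attach case accusative -ud → wizenilazud.
Apply vowel harmony: wizenilazud → wizenilezid.
Vowel deletion: no change.

wizenilezid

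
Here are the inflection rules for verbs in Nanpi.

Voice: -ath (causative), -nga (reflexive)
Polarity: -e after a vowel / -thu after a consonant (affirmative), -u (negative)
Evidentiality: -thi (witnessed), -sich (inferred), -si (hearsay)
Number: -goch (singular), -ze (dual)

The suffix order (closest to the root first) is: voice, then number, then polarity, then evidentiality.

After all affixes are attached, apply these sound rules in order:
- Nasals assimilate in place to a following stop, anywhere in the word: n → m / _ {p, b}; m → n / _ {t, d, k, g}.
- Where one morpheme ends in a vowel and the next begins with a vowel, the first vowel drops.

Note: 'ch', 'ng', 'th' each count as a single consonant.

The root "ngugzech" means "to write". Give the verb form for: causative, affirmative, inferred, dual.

Attach voice causative -ath → ngugzechath.
Attach number dual -ze → ngugzechathze.
Attach polarity affirmative -e (after vowel 'e') → ngugzechathzee.
Attach evidentiality inferred -sich → ngugzechathzeesich.
Nasal assimilation: no change.
Apply vowel deletion: ngugzechathzeesich → ngugzechathzesich.

ngugzechathzesich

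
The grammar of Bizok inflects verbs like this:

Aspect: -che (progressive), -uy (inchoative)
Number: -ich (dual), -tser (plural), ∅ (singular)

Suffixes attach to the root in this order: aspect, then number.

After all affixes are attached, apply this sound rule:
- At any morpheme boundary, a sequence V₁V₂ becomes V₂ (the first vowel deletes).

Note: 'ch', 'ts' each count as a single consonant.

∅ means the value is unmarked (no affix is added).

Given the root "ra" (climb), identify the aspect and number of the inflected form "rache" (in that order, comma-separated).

progressive, singular

Segment: ra-che.
aspect: -che → progressive.
number: ∅ → singular.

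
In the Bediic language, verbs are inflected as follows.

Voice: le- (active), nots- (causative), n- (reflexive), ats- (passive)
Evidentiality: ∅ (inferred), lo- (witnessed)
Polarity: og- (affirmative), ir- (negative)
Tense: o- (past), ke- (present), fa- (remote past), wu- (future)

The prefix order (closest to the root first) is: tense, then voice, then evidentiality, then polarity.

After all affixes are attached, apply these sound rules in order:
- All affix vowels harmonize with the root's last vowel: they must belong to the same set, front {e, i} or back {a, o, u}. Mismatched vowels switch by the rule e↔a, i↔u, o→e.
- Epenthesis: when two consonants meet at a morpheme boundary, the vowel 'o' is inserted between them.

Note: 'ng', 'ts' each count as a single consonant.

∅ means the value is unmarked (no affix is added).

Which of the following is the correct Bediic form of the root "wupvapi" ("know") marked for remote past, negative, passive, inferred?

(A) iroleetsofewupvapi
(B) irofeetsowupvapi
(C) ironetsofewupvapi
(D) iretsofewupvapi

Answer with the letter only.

Attach tense remote past fa- → fawupvapi.
Attach voice passive ats- → atsfawupvapi.
evidentiality = inferred: zero marking, form stays atsfawupvapi.
Attach polarity negative ir- → iratsfawupvapi.
Apply vowel harmony: iratsfawupvapi → iretsfewupvapi.
Apply epenthesis: iretsfewupvapi → iretsofewupvapi.
So the correct form is iretsofewupvapi, option (D).
(C) ironetsofewupvapi is wrong: it uses causative instead of passive for voice.
(A) iroleetsofewupvapi is wrong: it uses witnessed instead of inferred for evidentiality.
(B) irofeetsowupvapi is wrong: it has the affixes in the wrong order.

D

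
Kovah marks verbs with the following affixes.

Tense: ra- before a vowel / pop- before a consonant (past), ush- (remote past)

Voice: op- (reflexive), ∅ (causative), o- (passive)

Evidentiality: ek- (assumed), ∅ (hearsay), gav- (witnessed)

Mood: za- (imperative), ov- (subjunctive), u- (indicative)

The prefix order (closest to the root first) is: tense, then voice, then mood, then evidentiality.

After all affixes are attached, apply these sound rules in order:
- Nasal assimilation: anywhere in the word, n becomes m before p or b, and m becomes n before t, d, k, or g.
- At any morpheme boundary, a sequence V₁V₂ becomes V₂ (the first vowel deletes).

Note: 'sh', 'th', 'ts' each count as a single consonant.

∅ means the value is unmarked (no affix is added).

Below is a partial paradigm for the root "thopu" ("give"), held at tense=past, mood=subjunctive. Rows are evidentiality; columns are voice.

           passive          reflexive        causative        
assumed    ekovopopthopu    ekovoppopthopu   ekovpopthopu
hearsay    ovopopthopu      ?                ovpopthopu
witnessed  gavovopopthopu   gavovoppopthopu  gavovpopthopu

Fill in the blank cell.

Attach tense past pop- (before consonant 'th') → popthopu.
Attach voice reflexive op- → oppopthopu.
Attach mood subjunctive ov- → ovoppopthopu.
evidentiality = hearsay: zero marking, form stays ovoppopthopu.
Nasal assimilation: no change.
Vowel deletion: no change.

ovoppopthopu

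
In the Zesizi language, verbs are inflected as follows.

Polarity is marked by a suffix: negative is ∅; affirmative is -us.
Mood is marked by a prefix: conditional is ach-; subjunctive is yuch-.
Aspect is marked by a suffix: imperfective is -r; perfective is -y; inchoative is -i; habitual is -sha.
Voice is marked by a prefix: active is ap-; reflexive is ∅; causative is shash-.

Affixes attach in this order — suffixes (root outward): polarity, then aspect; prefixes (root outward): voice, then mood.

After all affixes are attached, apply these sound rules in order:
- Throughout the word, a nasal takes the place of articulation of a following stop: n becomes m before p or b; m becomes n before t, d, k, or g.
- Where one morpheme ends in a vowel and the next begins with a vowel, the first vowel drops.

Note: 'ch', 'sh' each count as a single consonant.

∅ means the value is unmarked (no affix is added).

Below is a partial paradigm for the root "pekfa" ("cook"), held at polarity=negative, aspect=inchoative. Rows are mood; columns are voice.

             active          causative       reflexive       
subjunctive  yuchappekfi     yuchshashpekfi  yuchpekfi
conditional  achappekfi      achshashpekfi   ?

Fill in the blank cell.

achpekfi

polarity = negative: zero marking, form stays pekfa.
voice = reflexive: zero marking, form stays pekfa.
Attach mood conditional ach- → achpekfa.
Attach aspect inchoative -i → achpekfai.
Nasal assimilation: no change.
Apply vowel deletion: achpekfai → achpekfi.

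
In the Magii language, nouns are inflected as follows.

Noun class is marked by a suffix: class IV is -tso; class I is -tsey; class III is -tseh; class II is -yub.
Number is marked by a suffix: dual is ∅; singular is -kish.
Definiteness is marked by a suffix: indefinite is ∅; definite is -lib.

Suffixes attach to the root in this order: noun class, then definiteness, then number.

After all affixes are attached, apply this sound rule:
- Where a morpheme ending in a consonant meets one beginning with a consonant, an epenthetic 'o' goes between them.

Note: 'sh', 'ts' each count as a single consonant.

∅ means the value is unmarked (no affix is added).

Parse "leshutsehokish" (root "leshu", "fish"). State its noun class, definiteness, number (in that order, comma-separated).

Segment: leshu-tseh-kish.
noun class: -tseh → class III.
definiteness: ∅ → indefinite.
number: -kish → singular.

class III, indefinite, singular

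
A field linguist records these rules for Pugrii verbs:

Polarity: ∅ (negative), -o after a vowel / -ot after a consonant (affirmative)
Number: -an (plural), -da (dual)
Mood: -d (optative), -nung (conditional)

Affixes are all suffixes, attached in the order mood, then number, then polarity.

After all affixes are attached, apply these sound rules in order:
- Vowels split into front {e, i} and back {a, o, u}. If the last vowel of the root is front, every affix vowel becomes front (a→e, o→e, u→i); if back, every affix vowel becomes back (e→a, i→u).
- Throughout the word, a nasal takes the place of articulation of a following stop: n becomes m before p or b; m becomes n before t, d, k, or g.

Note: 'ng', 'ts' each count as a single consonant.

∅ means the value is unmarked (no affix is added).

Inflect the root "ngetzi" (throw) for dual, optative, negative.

ngetzidde

Attach mood optative -d → ngetzid.
Attach number dual -da → ngetzidda.
polarity = negative: zero marking, form stays ngetzidda.
Apply vowel harmony: ngetzidda → ngetzidde.
Nasal assimilation: no change.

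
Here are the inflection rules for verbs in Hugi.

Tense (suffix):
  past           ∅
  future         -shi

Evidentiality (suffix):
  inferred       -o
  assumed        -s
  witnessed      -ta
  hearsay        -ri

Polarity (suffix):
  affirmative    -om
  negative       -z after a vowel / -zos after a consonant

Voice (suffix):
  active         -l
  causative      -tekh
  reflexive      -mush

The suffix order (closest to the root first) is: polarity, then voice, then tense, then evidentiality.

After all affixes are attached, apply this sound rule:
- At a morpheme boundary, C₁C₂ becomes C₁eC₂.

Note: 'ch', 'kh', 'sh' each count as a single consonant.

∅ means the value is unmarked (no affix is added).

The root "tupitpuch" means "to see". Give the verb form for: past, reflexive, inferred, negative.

Attach polarity negative -zos (after consonant 'ch') → tupitpuchzos.
Attach voice reflexive -mush → tupitpuchzosmush.
tense = past: zero marking, form stays tupitpuchzosmush.
Attach evidentiality inferred -o → tupitpuchzosmusho.
Apply epenthesis: tupitpuchzosmusho → tupitpuchezosemusho.

tupitpuchezosemusho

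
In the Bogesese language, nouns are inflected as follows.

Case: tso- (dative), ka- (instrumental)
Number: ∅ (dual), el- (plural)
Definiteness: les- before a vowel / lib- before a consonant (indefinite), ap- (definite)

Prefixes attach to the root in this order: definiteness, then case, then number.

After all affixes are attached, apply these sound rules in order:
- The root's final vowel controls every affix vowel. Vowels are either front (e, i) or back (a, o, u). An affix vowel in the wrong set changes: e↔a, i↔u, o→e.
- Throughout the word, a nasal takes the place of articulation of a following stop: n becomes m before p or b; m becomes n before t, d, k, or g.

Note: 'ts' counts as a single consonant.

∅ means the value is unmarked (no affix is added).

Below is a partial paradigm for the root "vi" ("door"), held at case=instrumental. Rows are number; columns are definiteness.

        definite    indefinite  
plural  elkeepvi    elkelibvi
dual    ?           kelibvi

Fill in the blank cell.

Attach definiteness definite ap- → apvi.
Attach case instrumental ka- → kaapvi.
number = dual: zero marking, form stays kaapvi.
Apply vowel harmony: kaapvi → keepvi.
Nasal assimilation: no change.

keepvi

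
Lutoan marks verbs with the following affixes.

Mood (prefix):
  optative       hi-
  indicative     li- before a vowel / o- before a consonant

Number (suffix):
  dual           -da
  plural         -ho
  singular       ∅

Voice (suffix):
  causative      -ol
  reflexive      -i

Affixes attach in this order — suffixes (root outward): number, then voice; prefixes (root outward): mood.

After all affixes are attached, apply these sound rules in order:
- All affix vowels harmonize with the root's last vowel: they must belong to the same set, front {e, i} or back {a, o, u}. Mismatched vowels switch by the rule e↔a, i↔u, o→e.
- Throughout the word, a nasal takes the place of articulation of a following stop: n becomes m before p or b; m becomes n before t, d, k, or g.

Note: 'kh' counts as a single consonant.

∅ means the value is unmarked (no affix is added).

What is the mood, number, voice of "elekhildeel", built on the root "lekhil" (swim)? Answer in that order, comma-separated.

indicative, dual, causative

Segment: o-lekhil-da-ol.
mood: li/o- → indicative.
number: -da → dual.
voice: -ol → causative.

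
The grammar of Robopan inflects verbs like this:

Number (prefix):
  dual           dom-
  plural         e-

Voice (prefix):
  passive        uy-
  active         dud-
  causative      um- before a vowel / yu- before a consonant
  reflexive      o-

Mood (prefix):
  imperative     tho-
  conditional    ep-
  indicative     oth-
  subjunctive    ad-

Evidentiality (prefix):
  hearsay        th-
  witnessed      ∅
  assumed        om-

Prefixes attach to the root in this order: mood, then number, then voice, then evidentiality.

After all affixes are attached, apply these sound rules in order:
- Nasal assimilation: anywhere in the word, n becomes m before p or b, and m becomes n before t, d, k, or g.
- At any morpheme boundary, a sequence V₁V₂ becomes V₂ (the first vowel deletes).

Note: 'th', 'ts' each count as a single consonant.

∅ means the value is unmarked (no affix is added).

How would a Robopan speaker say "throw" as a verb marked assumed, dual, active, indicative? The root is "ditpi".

onduddomothditpi

Attach mood indicative oth- → othditpi.
Attach number dual dom- → domothditpi.
Attach voice active dud- → duddomothditpi.
Attach evidentiality assumed om- → omduddomothditpi.
Apply nasal assimilation: omduddomothditpi → onduddomothditpi.
Vowel deletion: no change.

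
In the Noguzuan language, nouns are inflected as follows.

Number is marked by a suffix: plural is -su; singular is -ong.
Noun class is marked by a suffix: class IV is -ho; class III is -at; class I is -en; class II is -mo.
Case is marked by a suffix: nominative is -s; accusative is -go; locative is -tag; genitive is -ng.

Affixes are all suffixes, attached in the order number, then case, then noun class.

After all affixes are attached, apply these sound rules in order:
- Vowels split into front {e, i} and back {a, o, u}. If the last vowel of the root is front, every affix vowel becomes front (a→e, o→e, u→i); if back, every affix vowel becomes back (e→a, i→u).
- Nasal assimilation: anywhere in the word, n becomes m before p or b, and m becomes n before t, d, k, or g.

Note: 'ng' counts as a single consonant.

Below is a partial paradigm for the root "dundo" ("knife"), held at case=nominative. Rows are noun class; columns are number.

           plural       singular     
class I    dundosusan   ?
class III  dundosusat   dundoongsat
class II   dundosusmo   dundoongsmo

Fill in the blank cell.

dundoongsan

Attach number singular -ong → dundoong.
Attach case nominative -s → dundoongs.
Attach noun class class I -en → dundoongsen.
Apply vowel harmony: dundoongsen → dundoongsan.
Nasal assimilation: no change.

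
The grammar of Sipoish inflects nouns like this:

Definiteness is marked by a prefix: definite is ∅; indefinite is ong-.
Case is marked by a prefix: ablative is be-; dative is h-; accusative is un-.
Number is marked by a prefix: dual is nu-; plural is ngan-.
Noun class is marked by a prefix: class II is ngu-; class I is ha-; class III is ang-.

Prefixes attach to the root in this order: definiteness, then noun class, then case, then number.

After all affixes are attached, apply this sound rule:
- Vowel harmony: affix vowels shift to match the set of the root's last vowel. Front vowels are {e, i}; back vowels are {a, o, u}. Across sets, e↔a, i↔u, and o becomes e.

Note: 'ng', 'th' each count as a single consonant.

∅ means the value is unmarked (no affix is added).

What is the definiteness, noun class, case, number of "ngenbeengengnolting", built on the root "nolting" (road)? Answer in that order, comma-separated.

Segment: ngan-be-ang-ong-nolting.
definiteness: ong- → indefinite.
noun class: ang- → class III.
case: be- → ablative.
number: ngan- → plural.

indefinite, class III, ablative, plural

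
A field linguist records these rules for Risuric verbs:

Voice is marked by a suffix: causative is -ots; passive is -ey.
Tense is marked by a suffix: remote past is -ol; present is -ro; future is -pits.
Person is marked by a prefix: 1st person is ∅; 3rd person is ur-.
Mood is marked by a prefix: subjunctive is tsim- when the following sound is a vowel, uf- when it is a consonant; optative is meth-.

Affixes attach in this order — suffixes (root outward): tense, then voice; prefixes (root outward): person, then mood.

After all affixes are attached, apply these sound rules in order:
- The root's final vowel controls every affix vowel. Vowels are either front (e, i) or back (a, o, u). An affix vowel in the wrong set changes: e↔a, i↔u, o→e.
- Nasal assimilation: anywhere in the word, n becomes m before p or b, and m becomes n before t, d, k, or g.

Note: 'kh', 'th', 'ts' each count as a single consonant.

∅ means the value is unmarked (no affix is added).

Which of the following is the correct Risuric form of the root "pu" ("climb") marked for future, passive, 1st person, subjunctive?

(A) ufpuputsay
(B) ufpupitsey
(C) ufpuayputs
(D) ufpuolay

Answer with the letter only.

person = 1st person: zero marking, form stays pu.
Attach tense future -pits → pupits.
Attach voice passive -ey → pupitsey.
Attach mood subjunctive uf- (before consonant 'p') → ufpupitsey.
Apply vowel harmony: ufpupitsey → ufpuputsay.
Nasal assimilation: no change.
So the correct form is ufpuputsay, option (A).
(D) ufpuolay is wrong: it uses remote past instead of future for tense.
(B) ufpupitsey is wrong: it fails to apply the sound rule(s).
(C) ufpuayputs is wrong: it has the affixes in the wrong order.

A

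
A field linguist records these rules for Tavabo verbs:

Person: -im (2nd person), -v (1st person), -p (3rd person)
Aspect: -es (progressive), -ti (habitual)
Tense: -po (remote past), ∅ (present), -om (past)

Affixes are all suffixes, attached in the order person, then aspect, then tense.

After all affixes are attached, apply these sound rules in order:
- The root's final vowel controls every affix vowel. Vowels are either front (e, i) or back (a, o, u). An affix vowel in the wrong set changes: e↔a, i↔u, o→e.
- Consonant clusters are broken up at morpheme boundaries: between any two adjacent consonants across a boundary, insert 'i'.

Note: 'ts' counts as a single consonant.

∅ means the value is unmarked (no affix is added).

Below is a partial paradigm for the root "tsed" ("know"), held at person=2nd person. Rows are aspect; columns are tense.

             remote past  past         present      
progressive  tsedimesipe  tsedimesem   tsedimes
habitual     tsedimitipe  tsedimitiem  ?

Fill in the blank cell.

Attach person 2nd person -im → tsedim.
Attach aspect habitual -ti → tsedimti.
tense = present: zero marking, form stays tsedimti.
Vowel harmony: no change.
Apply epenthesis: tsedimti → tsedimiti.

tsedimiti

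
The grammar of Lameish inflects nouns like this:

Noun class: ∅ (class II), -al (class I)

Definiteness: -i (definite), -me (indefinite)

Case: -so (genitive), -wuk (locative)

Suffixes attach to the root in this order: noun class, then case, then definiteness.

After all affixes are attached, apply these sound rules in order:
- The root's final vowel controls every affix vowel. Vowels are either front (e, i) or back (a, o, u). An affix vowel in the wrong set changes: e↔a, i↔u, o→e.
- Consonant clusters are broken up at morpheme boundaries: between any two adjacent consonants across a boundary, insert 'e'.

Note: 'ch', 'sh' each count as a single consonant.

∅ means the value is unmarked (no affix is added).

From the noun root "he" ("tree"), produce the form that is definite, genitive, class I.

heelesei

Attach noun class class I -al → heal.
Attach case genitive -so → healso.
Attach definiteness definite -i → healsoi.
Apply vowel harmony: healsoi → heelsei.
Apply epenthesis: heelsei → heelesei.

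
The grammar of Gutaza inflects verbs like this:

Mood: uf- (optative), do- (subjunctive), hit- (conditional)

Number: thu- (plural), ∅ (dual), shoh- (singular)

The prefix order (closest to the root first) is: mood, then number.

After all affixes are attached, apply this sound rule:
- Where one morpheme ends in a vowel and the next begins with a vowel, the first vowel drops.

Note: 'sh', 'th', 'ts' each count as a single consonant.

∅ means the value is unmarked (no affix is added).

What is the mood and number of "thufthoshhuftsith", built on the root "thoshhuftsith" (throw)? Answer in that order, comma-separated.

optative, plural

Segment: thu-uf-thoshhuftsith.
mood: uf- → optative.
number: thu- → plural.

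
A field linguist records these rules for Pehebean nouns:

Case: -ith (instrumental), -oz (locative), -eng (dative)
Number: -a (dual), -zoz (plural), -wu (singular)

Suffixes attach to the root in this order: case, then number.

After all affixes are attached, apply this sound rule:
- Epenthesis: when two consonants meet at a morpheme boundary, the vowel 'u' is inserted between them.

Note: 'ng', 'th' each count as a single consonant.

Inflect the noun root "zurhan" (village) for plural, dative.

Attach case dative -eng → zurhaneng.
Attach number plural -zoz → zurhanengzoz.
Apply epenthesis: zurhanengzoz → zurhanenguzoz.

zurhanenguzoz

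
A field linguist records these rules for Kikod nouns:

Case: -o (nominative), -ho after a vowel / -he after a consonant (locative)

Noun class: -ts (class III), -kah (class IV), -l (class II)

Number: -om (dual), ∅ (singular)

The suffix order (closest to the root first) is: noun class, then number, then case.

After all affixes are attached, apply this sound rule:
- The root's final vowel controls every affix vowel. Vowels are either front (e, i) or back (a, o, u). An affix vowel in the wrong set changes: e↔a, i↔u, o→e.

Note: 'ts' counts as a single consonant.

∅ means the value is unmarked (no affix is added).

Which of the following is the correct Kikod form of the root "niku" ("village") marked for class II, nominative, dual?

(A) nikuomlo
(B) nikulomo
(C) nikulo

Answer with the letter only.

Attach noun class class II -l → nikul.
Attach number dual -om → nikulom.
Attach case nominative -o → nikulomo.
Vowel harmony: no change.
So the correct form is nikulomo, option (B).
(C) nikulo is wrong: it uses singular instead of dual for number.
(A) nikuomlo is wrong: it has the affixes in the wrong order.

B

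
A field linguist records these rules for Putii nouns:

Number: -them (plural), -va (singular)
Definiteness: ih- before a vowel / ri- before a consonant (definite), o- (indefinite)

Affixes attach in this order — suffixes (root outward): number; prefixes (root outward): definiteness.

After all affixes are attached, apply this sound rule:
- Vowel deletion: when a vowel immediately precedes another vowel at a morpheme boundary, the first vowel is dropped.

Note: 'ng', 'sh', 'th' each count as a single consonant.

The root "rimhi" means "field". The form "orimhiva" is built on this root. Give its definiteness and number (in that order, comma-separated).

Segment: o-rimhi-va.
definiteness: o- → indefinite.
number: -va → singular.

indefinite, singular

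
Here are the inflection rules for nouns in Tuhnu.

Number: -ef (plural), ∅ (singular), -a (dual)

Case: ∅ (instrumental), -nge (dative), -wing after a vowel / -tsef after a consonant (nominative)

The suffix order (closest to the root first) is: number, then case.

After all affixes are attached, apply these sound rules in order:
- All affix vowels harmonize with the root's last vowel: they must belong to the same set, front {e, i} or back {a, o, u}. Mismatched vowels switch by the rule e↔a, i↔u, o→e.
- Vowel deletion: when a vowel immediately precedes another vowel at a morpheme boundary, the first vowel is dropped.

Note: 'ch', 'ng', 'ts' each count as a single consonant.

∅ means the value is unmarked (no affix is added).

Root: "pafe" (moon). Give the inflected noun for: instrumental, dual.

Attach number dual -a → pafea.
case = instrumental: zero marking, form stays pafea.
Apply vowel harmony: pafea → pafee.
Apply vowel deletion: pafee → pafe.

pafe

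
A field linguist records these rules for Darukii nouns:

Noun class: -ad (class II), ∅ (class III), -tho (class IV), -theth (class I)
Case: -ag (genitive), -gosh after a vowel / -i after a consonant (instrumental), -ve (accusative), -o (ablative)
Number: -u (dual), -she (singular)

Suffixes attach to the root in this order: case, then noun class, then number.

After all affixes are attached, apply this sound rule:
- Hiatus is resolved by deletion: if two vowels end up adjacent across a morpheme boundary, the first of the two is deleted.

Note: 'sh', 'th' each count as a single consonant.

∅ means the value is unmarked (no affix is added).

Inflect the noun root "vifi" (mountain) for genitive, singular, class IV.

Attach case genitive -ag → vifiag.
Attach noun class class IV -tho → vifiagtho.
Attach number singular -she → vifiagthoshe.
Apply vowel deletion: vifiagthoshe → vifagthoshe.

vifagthoshe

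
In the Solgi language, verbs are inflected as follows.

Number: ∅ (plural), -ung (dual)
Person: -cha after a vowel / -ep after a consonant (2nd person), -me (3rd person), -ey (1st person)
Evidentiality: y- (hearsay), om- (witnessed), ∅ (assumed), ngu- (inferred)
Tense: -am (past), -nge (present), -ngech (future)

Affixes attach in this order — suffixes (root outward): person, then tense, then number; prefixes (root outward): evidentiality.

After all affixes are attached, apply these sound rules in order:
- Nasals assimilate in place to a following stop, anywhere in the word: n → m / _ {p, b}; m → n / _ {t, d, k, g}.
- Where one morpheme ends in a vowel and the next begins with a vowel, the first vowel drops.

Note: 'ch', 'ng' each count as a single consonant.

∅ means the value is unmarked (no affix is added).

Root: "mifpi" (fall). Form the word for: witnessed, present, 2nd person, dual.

Attach evidentiality witnessed om- → ommifpi.
Attach person 2nd person -cha (after vowel 'i') → ommifpicha.
Attach tense present -nge → ommifpichange.
Attach number dual -ung → ommifpichangeung.
Nasal assimilation: no change.
Apply vowel deletion: ommifpichangeung → ommifpichangung.

ommifpichangung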